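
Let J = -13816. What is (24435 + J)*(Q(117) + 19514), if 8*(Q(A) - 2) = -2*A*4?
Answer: 205997981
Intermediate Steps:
Q(A) = 2 - A (Q(A) = 2 + (-2*A*4)/8 = 2 + (-8*A)/8 = 2 - A)
(24435 + J)*(Q(117) + 19514) = (24435 - 13816)*((2 - 1*117) + 19514) = 10619*((2 - 117) + 19514) = 10619*(-115 + 19514) = 10619*19399 = 205997981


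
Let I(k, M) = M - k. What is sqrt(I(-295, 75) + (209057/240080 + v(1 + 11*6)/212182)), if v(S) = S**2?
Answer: sqrt(15038220909469646367885)/6367581820 ≈ 19.259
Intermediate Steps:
sqrt(I(-295, 75) + (209057/240080 + v(1 + 11*6)/212182)) = sqrt((75 - 1*(-295)) + (209057/240080 + (1 + 11*6)**2/212182)) = sqrt((75 + 295) + (209057*(1/240080) + (1 + 66)**2*(1/212182))) = sqrt(370 + (209057/240080 + 67**2*(1/212182))) = sqrt(370 + (209057/240080 + 4489*(1/212182))) = sqrt(370 + (209057/240080 + 4489/212182)) = sqrt(370 + 22717925747/25470327280) = sqrt(9446739019347/25470327280) = sqrt(15038220909469646367885)/6367581820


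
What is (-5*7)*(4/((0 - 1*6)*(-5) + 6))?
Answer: -35/9 ≈ -3.8889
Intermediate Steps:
(-5*7)*(4/((0 - 1*6)*(-5) + 6)) = -140/((0 - 6)*(-5) + 6) = -140/(-6*(-5) + 6) = -140/(30 + 6) = -140/36 = -35*⅑ = -35/9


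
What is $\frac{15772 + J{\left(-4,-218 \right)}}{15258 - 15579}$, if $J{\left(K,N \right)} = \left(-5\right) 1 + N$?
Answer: $- \frac{5183}{107} \approx -48.439$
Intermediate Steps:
$J{\left(K,N \right)} = -5 + N$
$\frac{15772 + J{\left(-4,-218 \right)}}{15258 - 15579} = \frac{15772 - 223}{15258 - 15579} = \frac{15772 - 223}{-321} = 15549 \left(- \frac{1}{321}\right) = - \frac{5183}{107}$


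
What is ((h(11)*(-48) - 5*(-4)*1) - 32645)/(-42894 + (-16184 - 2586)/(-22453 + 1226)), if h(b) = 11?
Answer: 703738731/910492168 ≈ 0.77292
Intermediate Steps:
((h(11)*(-48) - 5*(-4)*1) - 32645)/(-42894 + (-16184 - 2586)/(-22453 + 1226)) = ((11*(-48) - 5*(-4)*1) - 32645)/(-42894 + (-16184 - 2586)/(-22453 + 1226)) = ((-528 + 20*1) - 32645)/(-42894 - 18770/(-21227)) = ((-528 + 20) - 32645)/(-42894 - 18770*(-1/21227)) = (-508 - 32645)/(-42894 + 18770/21227) = -33153/(-910492168/21227) = -33153*(-21227/910492168) = 703738731/910492168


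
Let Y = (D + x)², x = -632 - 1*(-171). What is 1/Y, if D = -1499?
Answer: 1/3841600 ≈ 2.6031e-7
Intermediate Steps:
x = -461 (x = -632 + 171 = -461)
Y = 3841600 (Y = (-1499 - 461)² = (-1960)² = 3841600)
1/Y = 1/3841600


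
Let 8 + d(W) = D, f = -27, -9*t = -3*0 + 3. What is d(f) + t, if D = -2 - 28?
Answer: -115/3 ≈ -38.333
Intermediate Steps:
t = -1/3 (t = -(-3*0 + 3)/9 = -(0 + 3)/9 = -1/9*3 = -1/3 ≈ -0.33333)
D = -30
d(W) = -38 (d(W) = -8 - 30 = -38)
d(f) + t = -38 - 1/3 = -115/3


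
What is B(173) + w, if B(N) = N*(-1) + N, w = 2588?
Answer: 2588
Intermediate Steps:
B(N) = 0 (B(N) = -N + N = 0)
B(173) + w = 0 + 2588 = 2588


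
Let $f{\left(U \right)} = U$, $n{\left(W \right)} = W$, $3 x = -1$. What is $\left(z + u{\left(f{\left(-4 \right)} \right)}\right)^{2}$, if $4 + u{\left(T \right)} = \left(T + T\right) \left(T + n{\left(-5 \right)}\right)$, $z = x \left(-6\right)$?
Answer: $4900$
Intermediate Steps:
$x = - \frac{1}{3}$ ($x = \frac{1}{3} \left(-1\right) = - \frac{1}{3} \approx -0.33333$)
$z = 2$ ($z = \left(- \frac{1}{3}\right) \left(-6\right) = 2$)
$u{\left(T \right)} = -4 + 2 T \left(-5 + T\right)$ ($u{\left(T \right)} = -4 + \left(T + T\right) \left(T - 5\right) = -4 + 2 T \left(-5 + T\right)$)
$\left(z + u{\left(f{\left(-4 \right)} \right)}\right)^{2} = \left(2 - \left(-36 - 32\right)\right)^{2} = \left(2 + \left(-4 + 40 + 2 \cdot 16\right)\right)^{2} = \left(2 + \left(-4 + 40 + 32\right)\right)^{2} = \left(2 + 68\right)^{2} = 70^{2} = 4900$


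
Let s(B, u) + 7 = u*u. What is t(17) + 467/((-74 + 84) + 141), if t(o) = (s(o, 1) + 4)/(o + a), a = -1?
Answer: 3585/1208 ≈ 2.9677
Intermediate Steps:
s(B, u) = -7 + u² (s(B, u) = -7 + u*u = -7 + u²)
t(o) = -2/(-1 + o) (t(o) = ((-7 + 1²) + 4)/(o - 1) = ((-7 + 1) + 4)/(-1 + o) = (-6 + 4)/(-1 + o) = -2/(-1 + o))
t(17) + 467/((-74 + 84) + 141) = -2/(-1 + 17) + 467/((-74 + 84) + 141) = -2/16 + 467/(10 + 141) = -2*1/16 + 467/151 = -⅛ + 467*(1/151) = -⅛ + 467/151 = 3585/1208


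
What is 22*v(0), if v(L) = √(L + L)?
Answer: 0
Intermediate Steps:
v(L) = √2*√L (v(L) = √(2*L) = √2*√L)
22*v(0) = 22*(√2*√0) = 22*(√2*0) = 22*0 = 0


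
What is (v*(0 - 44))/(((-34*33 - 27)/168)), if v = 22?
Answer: 54208/383 ≈ 141.54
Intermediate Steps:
(v*(0 - 44))/(((-34*33 - 27)/168)) = (22*(0 - 44))/(((-34*33 - 27)/168)) = (22*(-44))/(((-1122 - 27)*(1/168))) = -968/((-1149*1/168)) = -968/(-383/56) = -968*(-56/383) = 54208/383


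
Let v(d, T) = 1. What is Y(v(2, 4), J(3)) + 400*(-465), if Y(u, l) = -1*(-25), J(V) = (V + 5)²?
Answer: -185975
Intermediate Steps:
J(V) = (5 + V)²
Y(u, l) = 25
Y(v(2, 4), J(3)) + 400*(-465) = 25 + 400*(-465) = 25 - 186000 = -185975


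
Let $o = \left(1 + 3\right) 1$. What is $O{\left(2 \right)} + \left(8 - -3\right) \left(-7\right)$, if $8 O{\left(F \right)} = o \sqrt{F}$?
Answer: $-77 + \frac{\sqrt{2}}{2} \approx -76.293$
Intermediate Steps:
$o = 4$ ($o = 4 \cdot 1 = 4$)
$O{\left(F \right)} = \frac{\sqrt{F}}{2}$ ($O{\left(F \right)} = \frac{4 \sqrt{F}}{8} = \frac{\sqrt{F}}{2}$)
$O{\left(2 \right)} + \left(8 - -3\right) \left(-7\right) = \frac{\sqrt{2}}{2} + \left(8 - -3\right) \left(-7\right) = \frac{\sqrt{2}}{2} + \left(8 + 3\right) \left(-7\right) = \frac{\sqrt{2}}{2} + 11 \left(-7\right) = \frac{\sqrt{2}}{2} - 77 = -77 + \frac{\sqrt{2}}{2}$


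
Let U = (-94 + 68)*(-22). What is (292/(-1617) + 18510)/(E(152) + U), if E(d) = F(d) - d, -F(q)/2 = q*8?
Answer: -14965189/1626702 ≈ -9.1997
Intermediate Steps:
F(q) = -16*q (F(q) = -2*q*8 = -16*q)
E(d) = -17*d (E(d) = -16*d - d = -17*d)
U = 572 (U = -26*(-22) = 572)
(292/(-1617) + 18510)/(E(152) + U) = (292/(-1617) + 18510)/(-17*152 + 572) = (292*(-1/1617) + 18510)/(-2584 + 572) = (-292/1617 + 18510)/(-2012) = (29930378/1617)*(-1/2012) = -14965189/1626702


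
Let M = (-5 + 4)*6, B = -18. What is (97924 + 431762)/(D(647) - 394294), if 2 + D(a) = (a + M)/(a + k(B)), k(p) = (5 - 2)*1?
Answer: -344295900/256291759 ≈ -1.3434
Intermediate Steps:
k(p) = 3 (k(p) = 3*1 = 3)
M = -6 (M = -1*6 = -6)
D(a) = -2 + (-6 + a)/(3 + a) (D(a) = -2 + (a - 6)/(a + 3) = -2 + (-6 + a)/(3 + a))
(97924 + 431762)/(D(647) - 394294) = (97924 + 431762)/((-12 - 1*647)/(3 + 647) - 394294) = 529686/((-12 - 647)/650 - 394294) = 529686/((1/650)*(-659) - 394294) = 529686/(-659/650 - 394294) = 529686/(-256291759/650) = 529686*(-650/256291759) = -344295900/256291759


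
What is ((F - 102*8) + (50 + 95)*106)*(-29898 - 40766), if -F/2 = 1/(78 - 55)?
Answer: -23654067360/23 ≈ -1.0284e+9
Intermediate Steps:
F = -2/23 (F = -2/(78 - 55) = -2/23 ≈ -0.086957)
((F - 102*8) + (50 + 95)*106)*(-29898 - 40766) = ((-2/23 - 102*8) + (50 + 95)*106)*(-29898 - 40766) = ((-2/23 - 816) + 145*106)*(-70664) = (-18770/23 + 15370)*(-70664) = (334740/23)*(-70664) = -23654067360/23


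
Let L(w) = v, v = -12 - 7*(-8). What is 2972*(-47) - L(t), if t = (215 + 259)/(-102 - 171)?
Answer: -139728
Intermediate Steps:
t = -158/91 (t = 474/(-273) = 474*(-1/273) = -158/91 ≈ -1.7363)
v = 44 (v = -12 + 56 = 44)
L(w) = 44
2972*(-47) - L(t) = 2972*(-47) - 1*44 = -139684 - 44 = -139728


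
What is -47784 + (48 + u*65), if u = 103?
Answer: -41041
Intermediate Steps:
-47784 + (48 + u*65) = -47784 + (48 + 103*65) = -47784 + (48 + 6695) = -47784 + 6743 = -41041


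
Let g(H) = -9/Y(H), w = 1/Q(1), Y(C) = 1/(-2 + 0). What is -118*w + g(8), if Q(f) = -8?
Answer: 131/4 ≈ 32.750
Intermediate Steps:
Y(C) = -½ (Y(C) = 1/(-2) = -½)
w = -⅛ (w = 1/(-8) = -⅛ ≈ -0.12500)
g(H) = 18 (g(H) = -9/(-½) = -9*(-2) = 18)
-118*w + g(8) = -118*(-⅛) + 18 = 59/4 + 18 = 131/4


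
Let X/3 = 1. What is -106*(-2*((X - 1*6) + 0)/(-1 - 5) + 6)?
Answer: -530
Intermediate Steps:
X = 3 (X = 3*1 = 3)
-106*(-2*((X - 1*6) + 0)/(-1 - 5) + 6) = -106*(-2*((3 - 1*6) + 0)/(-1 - 5) + 6) = -106*(-2*((3 - 6) + 0)/(-6) + 6) = -106*(-2*(-3 + 0)*(-1)/6 + 6) = -106*(-(-6)*(-1)/6 + 6) = -106*(-2*½ + 6) = -106*(-1 + 6) = -106*5 = -530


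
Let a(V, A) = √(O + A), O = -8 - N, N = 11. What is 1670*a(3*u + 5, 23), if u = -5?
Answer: 3340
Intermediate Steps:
O = -19 (O = -8 - 1*11 = -8 - 11 = -19)
a(V, A) = √(-19 + A)
1670*a(3*u + 5, 23) = 1670*√(-19 + 23) = 1670*√4 = 1670*2 = 3340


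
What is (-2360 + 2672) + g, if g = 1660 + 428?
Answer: 2400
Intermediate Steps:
g = 2088
(-2360 + 2672) + g = (-2360 + 2672) + 2088 = 312 + 2088 = 2400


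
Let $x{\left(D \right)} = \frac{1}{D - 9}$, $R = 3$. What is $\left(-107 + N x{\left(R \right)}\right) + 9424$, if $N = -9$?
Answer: $\frac{18637}{2} \approx 9318.5$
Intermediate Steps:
$x{\left(D \right)} = \frac{1}{-9 + D}$
$\left(-107 + N x{\left(R \right)}\right) + 9424 = \left(-107 - \frac{9}{-9 + 3}\right) + 9424 = \left(-107 - \frac{9}{-6}\right) + 9424 = \left(-107 - - \frac{3}{2}\right) + 9424 = \left(-107 + \frac{3}{2}\right) + 9424 = - \frac{211}{2} + 9424 = \frac{18637}{2}$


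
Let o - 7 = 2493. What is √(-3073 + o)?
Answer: I*√573 ≈ 23.937*I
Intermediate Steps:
o = 2500 (o = 7 + 2493 = 2500)
√(-3073 + o) = √(-3073 + 2500) = √(-573) = I*√573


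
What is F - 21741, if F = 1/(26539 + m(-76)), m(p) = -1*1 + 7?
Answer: -577114844/26545 ≈ -21741.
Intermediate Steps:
m(p) = 6 (m(p) = -1 + 7 = 6)
F = 1/26545 (F = 1/(26539 + 6) = 1/26545 ≈ 3.7672e-5)
F - 21741 = 1/26545 - 21741 = -577114844/26545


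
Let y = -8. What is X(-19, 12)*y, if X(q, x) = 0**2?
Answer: 0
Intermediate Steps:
X(q, x) = 0
X(-19, 12)*y = 0*(-8) = 0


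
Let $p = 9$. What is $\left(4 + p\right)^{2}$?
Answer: $169$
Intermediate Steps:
$\left(4 + p\right)^{2} = \left(4 + 9\right)^{2} = 13^{2} = 169$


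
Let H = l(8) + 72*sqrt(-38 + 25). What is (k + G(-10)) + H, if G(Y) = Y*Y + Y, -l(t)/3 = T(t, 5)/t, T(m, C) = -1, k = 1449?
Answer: 12315/8 + 72*I*sqrt(13) ≈ 1539.4 + 259.6*I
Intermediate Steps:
l(t) = 3/t (l(t) = -(-3)/t = 3/t)
G(Y) = Y + Y**2 (G(Y) = Y**2 + Y = Y + Y**2)
H = 3/8 + 72*I*sqrt(13) (H = 3/8 + 72*sqrt(-38 + 25) = 3*(1/8) + 72*sqrt(-13) = 3/8 + 72*(I*sqrt(13)) = 3/8 + 72*I*sqrt(13) ≈ 0.375 + 259.6*I)
(k + G(-10)) + H = (1449 - 10*(1 - 10)) + (3/8 + 72*I*sqrt(13)) = (1449 - 10*(-9)) + (3/8 + 72*I*sqrt(13)) = (1449 + 90) + (3/8 + 72*I*sqrt(13)) = 1539 + (3/8 + 72*I*sqrt(13)) = 12315/8 + 72*I*sqrt(13)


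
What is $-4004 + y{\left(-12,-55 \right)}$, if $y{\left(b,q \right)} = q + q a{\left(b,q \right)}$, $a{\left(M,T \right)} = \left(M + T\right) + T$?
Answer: $2651$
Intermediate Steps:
$a{\left(M,T \right)} = M + 2 T$
$y{\left(b,q \right)} = q + q \left(b + 2 q\right)$
$-4004 + y{\left(-12,-55 \right)} = -4004 - 55 \left(1 - 12 + 2 \left(-55\right)\right) = -4004 - 55 \left(1 - 12 - 110\right) = -4004 - -6655 = -4004 + 6655 = 2651$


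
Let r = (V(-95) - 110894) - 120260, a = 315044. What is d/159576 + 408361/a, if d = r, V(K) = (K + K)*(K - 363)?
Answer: 617376970/1571045667 ≈ 0.39297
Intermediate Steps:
V(K) = 2*K*(-363 + K) (V(K) = (2*K)*(-363 + K) = 2*K*(-363 + K))
r = -144134 (r = (2*(-95)*(-363 - 95) - 110894) - 120260 = (2*(-95)*(-458) - 110894) - 120260 = (87020 - 110894) - 120260 = -23874 - 120260 = -144134)
d = -144134
d/159576 + 408361/a = -144134/159576 + 408361/315044 = -144134*1/159576 + 408361*(1/315044) = -72067/79788 + 408361/315044 = 617376970/1571045667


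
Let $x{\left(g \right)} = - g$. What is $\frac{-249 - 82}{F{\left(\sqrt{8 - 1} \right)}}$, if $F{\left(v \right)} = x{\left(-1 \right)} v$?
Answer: $- \frac{331 \sqrt{7}}{7} \approx -125.11$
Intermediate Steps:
$F{\left(v \right)} = v$ ($F{\left(v \right)} = \left(-1\right) \left(-1\right) v = 1 v = v$)
$\frac{-249 - 82}{F{\left(\sqrt{8 - 1} \right)}} = \frac{-249 - 82}{\sqrt{8 - 1}} = \frac{-249 - 82}{\sqrt{7}} = - 331 \frac{\sqrt{7}}{7} = - \frac{331 \sqrt{7}}{7}$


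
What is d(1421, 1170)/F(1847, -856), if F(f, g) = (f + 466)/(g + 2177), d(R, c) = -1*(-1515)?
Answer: 667105/771 ≈ 865.25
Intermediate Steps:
d(R, c) = 1515
F(f, g) = (466 + f)/(2177 + g)
d(1421, 1170)/F(1847, -856) = 1515/(((466 + 1847)/(2177 - 856))) = 1515/((2313/1321)) = 1515/(((1/1321)*2313)) = 1515/(2313/1321) = 1515*(1321/2313) = 667105/771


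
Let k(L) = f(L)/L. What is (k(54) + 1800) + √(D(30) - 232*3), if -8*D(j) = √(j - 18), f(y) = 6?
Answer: 16201/9 + √(-2784 - √3)/2 ≈ 1800.1 + 26.39*I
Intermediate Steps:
D(j) = -√(-18 + j)/8 (D(j) = -√(j - 18)/8 = -√(-18 + j)/8)
k(L) = 6/L
(k(54) + 1800) + √(D(30) - 232*3) = (6/54 + 1800) + √(-√(-18 + 30)/8 - 232*3) = (6*(1/54) + 1800) + √(-√3/4 - 696) = (⅑ + 1800) + √(-√3/4 - 696) = 16201/9 + √(-√3/4 - 696) = 16201/9 + √(-696 - √3/4)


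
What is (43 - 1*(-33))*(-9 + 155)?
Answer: 11096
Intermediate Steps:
(43 - 1*(-33))*(-9 + 155) = (43 + 33)*146 = 76*146 = 11096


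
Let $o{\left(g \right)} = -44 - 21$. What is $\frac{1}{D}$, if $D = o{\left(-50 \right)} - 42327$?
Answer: $- \frac{1}{42392} \approx -2.3589 \cdot 10^{-5}$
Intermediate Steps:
$o{\left(g \right)} = -65$
$D = -42392$ ($D = -65 - 42327 = -42392$)
$\frac{1}{D} = \frac{1}{-42392} = - \frac{1}{42392}$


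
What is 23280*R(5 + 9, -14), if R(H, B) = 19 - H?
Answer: 116400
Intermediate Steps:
23280*R(5 + 9, -14) = 23280*(19 - (5 + 9)) = 23280*(19 - 1*14) = 23280*(19 - 14) = 23280*5 = 116400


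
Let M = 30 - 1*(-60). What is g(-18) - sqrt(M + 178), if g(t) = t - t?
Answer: -2*sqrt(67) ≈ -16.371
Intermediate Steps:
M = 90 (M = 30 + 60 = 90)
g(t) = 0
g(-18) - sqrt(M + 178) = 0 - sqrt(90 + 178) = 0 - sqrt(268) = 0 - 2*sqrt(67) = -2*sqrt(67)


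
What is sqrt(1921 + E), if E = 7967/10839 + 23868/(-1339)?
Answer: sqrt(2373008252838918)/1116417 ≈ 43.634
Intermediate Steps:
E = -19079803/1116417 (E = 7967*(1/10839) + 23868*(-1/1339) = 7967/10839 - 1836/103 = -19079803/1116417 ≈ -17.090)
sqrt(1921 + E) = sqrt(1921 - 19079803/1116417) = sqrt(2125557254/1116417) = sqrt(2373008252838918)/1116417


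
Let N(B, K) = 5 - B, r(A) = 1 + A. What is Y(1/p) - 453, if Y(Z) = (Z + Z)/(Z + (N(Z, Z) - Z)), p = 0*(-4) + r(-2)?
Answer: -1360/3 ≈ -453.33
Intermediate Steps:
p = -1 (p = 0*(-4) + (1 - 2) = 0 - 1 = -1)
Y(Z) = 2*Z/(5 - Z) (Y(Z) = (Z + Z)/(Z + ((5 - Z) - Z)) = (2*Z)/(Z + (5 - 2*Z)) = (2*Z)/(5 - Z) = 2*Z/(5 - Z))
Y(1/p) - 453 = -2/(-1*(-5 + 1/(-1))) - 453 = -2*(-1)/(-5 - 1) - 453 = -2*(-1)/(-6) - 453 = -2*(-1)*(-⅙) - 453 = -⅓ - 453 = -1360/3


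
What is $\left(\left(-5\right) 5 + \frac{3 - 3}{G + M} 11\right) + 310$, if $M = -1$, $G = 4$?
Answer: $285$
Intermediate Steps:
$\left(\left(-5\right) 5 + \frac{3 - 3}{G + M} 11\right) + 310 = \left(\left(-5\right) 5 + \frac{3 - 3}{4 - 1} \cdot 11\right) + 310 = \left(-25 + \frac{0}{3} \cdot 11\right) + 310 = \left(-25 + 0 \cdot \frac{1}{3} \cdot 11\right) + 310 = \left(-25 + 0 \cdot 11\right) + 310 = \left(-25 + 0\right) + 310 = -25 + 310 = 285$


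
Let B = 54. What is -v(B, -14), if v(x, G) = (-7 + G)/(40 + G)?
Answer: 21/26 ≈ 0.80769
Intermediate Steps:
v(x, G) = (-7 + G)/(40 + G)
-v(B, -14) = -(-7 - 14)/(40 - 14) = -(-21)/26 = -1*(-21/26) = 21/26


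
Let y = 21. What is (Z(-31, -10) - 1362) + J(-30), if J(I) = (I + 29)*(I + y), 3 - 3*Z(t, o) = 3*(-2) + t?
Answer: -4019/3 ≈ -1339.7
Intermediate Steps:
Z(t, o) = 3 - t/3 (Z(t, o) = 1 - (3*(-2) + t)/3 = 1 - (-6 + t)/3 = 1 + (2 - t/3) = 3 - t/3)
J(I) = (21 + I)*(29 + I) (J(I) = (I + 29)*(I + 21) = (29 + I)*(21 + I) = (21 + I)*(29 + I))
(Z(-31, -10) - 1362) + J(-30) = ((3 - ⅓*(-31)) - 1362) + (609 + (-30)² + 50*(-30)) = ((3 + 31/3) - 1362) + (609 + 900 - 1500) = (40/3 - 1362) + 9 = -4046/3 + 9 = -4019/3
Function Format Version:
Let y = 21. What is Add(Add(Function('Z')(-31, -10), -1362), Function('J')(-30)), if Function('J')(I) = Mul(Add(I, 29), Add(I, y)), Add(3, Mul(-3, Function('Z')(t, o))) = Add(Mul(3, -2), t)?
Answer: Rational(-4019, 3) ≈ -1339.7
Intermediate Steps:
Function('Z')(t, o) = Add(3, Mul(Rational(-1, 3), t)) (Function('Z')(t, o) = Add(1, Mul(Rational(-1, 3), Add(Mul(3, -2), t))) = Add(1, Mul(Rational(-1, 3), Add(-6, t))) = Add(1, Add(2, Mul(Rational(-1, 3), t))) = Add(3, Mul(Rational(-1, 3), t)))
Function('J')(I) = Mul(Add(21, I), Add(29, I)) (Function('J')(I) = Mul(Add(I, 29), Add(I, 21)) = Mul(Add(29, I), Add(21, I)) = Mul(Add(21, I), Add(29, I)))
Add(Add(Function('Z')(-31, -10), -1362), Function('J')(-30)) = Add(Add(Add(3, Mul(Rational(-1, 3), -31)), -1362), Add(609, Pow(-30, 2), Mul(50, -30))) = Add(Add(Add(3, Rational(31, 3)), -1362), Add(609, 900, -1500)) = Add(Add(Rational(40, 3), -1362), 9) = Add(Rational(-4046, 3), 9) = Rational(-4019, 3)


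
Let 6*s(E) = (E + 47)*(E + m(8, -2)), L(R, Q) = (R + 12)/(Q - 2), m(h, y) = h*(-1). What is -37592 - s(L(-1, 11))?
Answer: -9121619/243 ≈ -37538.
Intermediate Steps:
m(h, y) = -h
L(R, Q) = (12 + R)/(-2 + Q)
s(E) = (-8 + E)*(47 + E)/6 (s(E) = ((E + 47)*(E - 1*8))/6 = ((47 + E)*(E - 8))/6 = ((47 + E)*(-8 + E))/6 = ((-8 + E)*(47 + E))/6 = (-8 + E)*(47 + E)/6)
-37592 - s(L(-1, 11)) = -37592 - (-188/3 + ((12 - 1)/(-2 + 11))²/6 + 13*((12 - 1)/(-2 + 11))/2) = -37592 - (-188/3 + (11/9)²/6 + 13*(11/9)/2) = -37592 - (-188/3 + ((⅑)*11)²/6 + 13*((⅑)*11)/2) = -37592 - (-188/3 + (11/9)²/6 + (13/2)*(11/9)) = -37592 - (-188/3 + (⅙)*(121/81) + 143/18) = -37592 - (-188/3 + 121/486 + 143/18) = -37592 - 1*(-13237/243) = -37592 + 13237/243 = -9121619/243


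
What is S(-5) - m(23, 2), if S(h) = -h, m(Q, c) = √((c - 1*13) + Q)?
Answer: 5 - 2*√3 ≈ 1.5359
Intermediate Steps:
m(Q, c) = √(-13 + Q + c) (m(Q, c) = √((c - 13) + Q) = √((-13 + c) + Q) = √(-13 + Q + c))
S(-5) - m(23, 2) = -1*(-5) - √(-13 + 23 + 2) = 5 - √12 = 5 - 2*√3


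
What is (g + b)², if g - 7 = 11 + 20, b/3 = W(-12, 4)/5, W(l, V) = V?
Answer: 40804/25 ≈ 1632.2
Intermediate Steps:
b = 12/5 (b = 3*(4/5) = 3*(4*(⅕)) = 3*(⅘) = 12/5 ≈ 2.4000)
g = 38 (g = 7 + (11 + 20) = 7 + 31 = 38)
(g + b)² = (38 + 12/5)² = (202/5)² = 40804/25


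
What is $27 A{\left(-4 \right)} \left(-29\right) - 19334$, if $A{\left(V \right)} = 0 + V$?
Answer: $-16202$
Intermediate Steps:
$A{\left(V \right)} = V$
$27 A{\left(-4 \right)} \left(-29\right) - 19334 = 27 \left(-4\right) \left(-29\right) - 19334 = \left(-108\right) \left(-29\right) - 19334 = 3132 - 19334 = -16202$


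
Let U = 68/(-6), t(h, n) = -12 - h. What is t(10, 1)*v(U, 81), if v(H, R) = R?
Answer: -1782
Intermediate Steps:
U = -34/3 (U = 68*(-⅙) = -34/3 ≈ -11.333)
t(10, 1)*v(U, 81) = (-12 - 1*10)*81 = (-12 - 10)*81 = -22*81 = -1782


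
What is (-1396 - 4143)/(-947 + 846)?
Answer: 5539/101 ≈ 54.842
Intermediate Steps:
(-1396 - 4143)/(-947 + 846) = -5539/(-101) = -5539*(-1/101) = 5539/101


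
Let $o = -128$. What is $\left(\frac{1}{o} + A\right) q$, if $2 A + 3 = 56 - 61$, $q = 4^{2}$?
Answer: $- \frac{513}{8} \approx -64.125$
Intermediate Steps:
$q = 16$
$A = -4$ ($A = - \frac{3}{2} + \frac{56 - 61}{2} = - \frac{3}{2} + \frac{1}{2} \left(-5\right) = - \frac{3}{2} - \frac{5}{2} = -4$)
$\left(\frac{1}{o} + A\right) q = \left(\frac{1}{-128} - 4\right) 16 = \left(- \frac{1}{128} - 4\right) 16 = \left(- \frac{513}{128}\right) 16 = - \frac{513}{8}$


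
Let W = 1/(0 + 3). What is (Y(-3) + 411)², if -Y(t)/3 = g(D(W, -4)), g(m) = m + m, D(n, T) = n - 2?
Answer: 177241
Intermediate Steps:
W = ⅓ (W = 1/3 = ⅓ ≈ 0.33333)
D(n, T) = -2 + n
g(m) = 2*m
Y(t) = 10 (Y(t) = -6*(-2 + ⅓) = -6*(-5)/3 = -3*(-10/3) = 10)
(Y(-3) + 411)² = (10 + 411)² = 421² = 177241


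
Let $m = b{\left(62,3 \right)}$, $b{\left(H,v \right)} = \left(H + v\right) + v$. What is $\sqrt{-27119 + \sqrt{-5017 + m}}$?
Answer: $\sqrt{-27119 + 7 i \sqrt{101}} \approx 0.214 + 164.68 i$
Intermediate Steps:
$b{\left(H,v \right)} = H + 2 v$
$m = 68$ ($m = 62 + 2 \cdot 3 = 62 + 6 = 68$)
$\sqrt{-27119 + \sqrt{-5017 + m}} = \sqrt{-27119 + \sqrt{-5017 + 68}} = \sqrt{-27119 + \sqrt{-4949}} = \sqrt{-27119 + 7 i \sqrt{101}}$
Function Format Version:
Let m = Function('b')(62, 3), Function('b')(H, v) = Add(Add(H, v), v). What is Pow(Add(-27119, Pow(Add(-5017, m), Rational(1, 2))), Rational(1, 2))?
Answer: Pow(Add(-27119, Mul(7, I, Pow(101, Rational(1, 2)))), Rational(1, 2)) ≈ Add(0.214, Mul(164.68, I))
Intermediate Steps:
Function('b')(H, v) = Add(H, Mul(2, v))
m = 68 (m = Add(62, Mul(2, 3)) = Add(62, 6) = 68)
Pow(Add(-27119, Pow(Add(-5017, m), Rational(1, 2))), Rational(1, 2)) = Pow(Add(-27119, Pow(Add(-5017, 68), Rational(1, 2))), Rational(1, 2)) = Pow(Add(-27119, Pow(-4949, Rational(1, 2))), Rational(1, 2)) = Pow(Add(-27119, Mul(7, I, Pow(101, Rational(1, 2)))), Rational(1, 2))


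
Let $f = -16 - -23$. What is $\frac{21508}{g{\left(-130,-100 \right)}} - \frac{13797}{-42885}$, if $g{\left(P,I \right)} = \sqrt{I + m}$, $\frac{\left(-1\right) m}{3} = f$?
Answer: $\frac{1533}{4765} - \frac{21508 i}{11} \approx 0.32172 - 1955.3 i$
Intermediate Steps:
$f = 7$ ($f = -16 + 23 = 7$)
$m = -21$ ($m = \left(-3\right) 7 = -21$)
$g{\left(P,I \right)} = \sqrt{-21 + I}$ ($g{\left(P,I \right)} = \sqrt{I - 21} = \sqrt{-21 + I}$)
$\frac{21508}{g{\left(-130,-100 \right)}} - \frac{13797}{-42885} = \frac{21508}{\sqrt{-21 - 100}} - \frac{13797}{-42885} = \frac{21508}{\sqrt{-121}} - - \frac{1533}{4765} = \frac{21508}{11 i} + \frac{1533}{4765} = 21508 \left(- \frac{i}{11}\right) + \frac{1533}{4765} = - \frac{21508 i}{11} + \frac{1533}{4765} = \frac{1533}{4765} - \frac{21508 i}{11}$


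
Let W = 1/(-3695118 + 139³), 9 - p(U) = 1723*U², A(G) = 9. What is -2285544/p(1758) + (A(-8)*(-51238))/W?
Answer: 826308718985112133066/1775013921 ≈ 4.6552e+11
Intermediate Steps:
p(U) = 9 - 1723*U²
W = -1/1009499 (W = 1/(-3695118 + 2685619) = 1/(-1009499) = -1/1009499 ≈ -9.9059e-7)
-2285544/p(1758) + (A(-8)*(-51238))/W = -2285544/(9 - 1723*1758²) + (9*(-51238))/(-1/1009499) = -2285544/(9 - 1723*3090564) - 461142*(-1009499) = -2285544/(9 - 5325041772) + 465522387858 = -2285544/(-5325041763) + 465522387858 = -2285544*(-1/5325041763) + 465522387858 = 761848/1775013921 + 465522387858 = 826308718985112133066/1775013921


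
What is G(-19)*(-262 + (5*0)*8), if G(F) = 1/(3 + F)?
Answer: 131/8 ≈ 16.375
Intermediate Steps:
G(-19)*(-262 + (5*0)*8) = (-262 + (5*0)*8)/(3 - 19) = (-262 + 0*8)/(-16) = -(-262 + 0)/16 = -1/16*(-262) = 131/8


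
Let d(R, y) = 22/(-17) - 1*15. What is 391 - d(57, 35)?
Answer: 6924/17 ≈ 407.29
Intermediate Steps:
d(R, y) = -277/17 (d(R, y) = 22*(-1/17) - 15 = -22/17 - 15 = -277/17)
391 - d(57, 35) = 391 - 1*(-277/17) = 391 + 277/17 = 6924/17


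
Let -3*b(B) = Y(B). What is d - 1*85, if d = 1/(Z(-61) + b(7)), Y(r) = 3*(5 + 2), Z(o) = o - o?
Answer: -596/7 ≈ -85.143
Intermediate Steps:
Z(o) = 0
Y(r) = 21 (Y(r) = 3*7 = 21)
b(B) = -7 (b(B) = -⅓*21 = -7)
d = -⅐ (d = 1/(0 - 7) = 1/(-7) = -⅐ ≈ -0.14286)
d - 1*85 = -⅐ - 1*85 = -⅐ - 85 = -596/7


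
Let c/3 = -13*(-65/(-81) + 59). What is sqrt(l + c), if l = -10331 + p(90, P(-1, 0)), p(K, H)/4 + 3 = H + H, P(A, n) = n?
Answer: I*sqrt(1026699)/9 ≈ 112.58*I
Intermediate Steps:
p(K, H) = -12 + 8*H (p(K, H) = -12 + 4*(H + H) = -12 + 4*(2*H) = -12 + 8*H)
l = -10343 (l = -10331 + (-12 + 8*0) = -10331 + (-12 + 0) = -10331 - 12 = -10343)
c = -62972/27 (c = 3*(-13*(-65/(-81) + 59)) = 3*(-13*(-65*(-1/81) + 59)) = 3*(-13*(65/81 + 59)) = 3*(-13*4844/81) = 3*(-62972/81) = -62972/27 ≈ -2332.3)
sqrt(l + c) = sqrt(-10343 - 62972/27) = sqrt(-342233/27) = I*sqrt(1026699)/9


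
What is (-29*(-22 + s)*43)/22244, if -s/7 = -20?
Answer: -73573/11122 ≈ -6.6151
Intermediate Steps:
s = 140 (s = -7*(-20) = 140)
(-29*(-22 + s)*43)/22244 = (-29*(-22 + 140)*43)/22244 = (-29*118*43)*(1/22244) = -3422*43*(1/22244) = -147146*1/22244 = -73573/11122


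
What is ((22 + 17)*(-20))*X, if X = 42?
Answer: -32760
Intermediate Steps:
((22 + 17)*(-20))*X = ((22 + 17)*(-20))*42 = (39*(-20))*42 = -780*42 = -32760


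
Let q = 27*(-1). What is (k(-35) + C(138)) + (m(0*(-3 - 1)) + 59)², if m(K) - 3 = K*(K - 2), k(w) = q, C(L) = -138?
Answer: 3679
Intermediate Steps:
q = -27
k(w) = -27
m(K) = 3 + K*(-2 + K) (m(K) = 3 + K*(K - 2) = 3 + K*(-2 + K))
(k(-35) + C(138)) + (m(0*(-3 - 1)) + 59)² = (-27 - 138) + ((3 + (0*(-3 - 1))² - 0*(-3 - 1)) + 59)² = -165 + ((3 + (0*(-4))² - 0*(-4)) + 59)² = -165 + ((3 + 0² - 2*0) + 59)² = -165 + ((3 + 0 + 0) + 59)² = -165 + (3 + 59)² = -165 + 62² = -165 + 3844 = 3679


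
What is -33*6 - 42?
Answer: -240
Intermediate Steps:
-33*6 - 42 = -198 - 42 = -240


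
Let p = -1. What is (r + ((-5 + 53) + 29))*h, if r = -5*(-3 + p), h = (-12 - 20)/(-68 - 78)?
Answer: 1552/73 ≈ 21.260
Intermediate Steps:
h = 16/73 (h = -32/(-146) = -32*(-1/146) = 16/73 ≈ 0.21918)
r = 20 (r = -5*(-3 - 1) = -5*(-4) = 20)
(r + ((-5 + 53) + 29))*h = (20 + ((-5 + 53) + 29))*(16/73) = (20 + (48 + 29))*(16/73) = (20 + 77)*(16/73) = 97*(16/73) = 1552/73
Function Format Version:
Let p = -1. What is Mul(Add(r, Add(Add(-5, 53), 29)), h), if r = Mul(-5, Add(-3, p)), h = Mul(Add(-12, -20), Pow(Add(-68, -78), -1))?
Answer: Rational(1552, 73) ≈ 21.260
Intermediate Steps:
h = Rational(16, 73) (h = Mul(-32, Pow(-146, -1)) = Mul(-32, Rational(-1, 146)) = Rational(16, 73) ≈ 0.21918)
r = 20 (r = Mul(-5, Add(-3, -1)) = Mul(-5, -4) = 20)
Mul(Add(r, Add(Add(-5, 53), 29)), h) = Mul(Add(20, Add(Add(-5, 53), 29)), Rational(16, 73)) = Mul(Add(20, Add(48, 29)), Rational(16, 73)) = Mul(Add(20, 77), Rational(16, 73)) = Mul(97, Rational(16, 73)) = Rational(1552, 73)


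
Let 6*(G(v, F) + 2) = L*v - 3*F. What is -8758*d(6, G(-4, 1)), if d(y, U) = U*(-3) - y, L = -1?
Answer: 4379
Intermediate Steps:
G(v, F) = -2 - F/2 - v/6 (G(v, F) = -2 + (-v - 3*F)/6 = -2 + (-F/2 - v/6) = -2 - F/2 - v/6)
d(y, U) = -y - 3*U (d(y, U) = -3*U - y = -y - 3*U)
-8758*d(6, G(-4, 1)) = -8758*(-1*6 - 3*(-2 - 1/2*1 - 1/6*(-4))) = -8758*(-6 - 3*(-2 - 1/2 + 2/3)) = -8758*(-6 - 3*(-11/6)) = -8758*(-6 + 11/2) = -8758*(-1/2) = 4379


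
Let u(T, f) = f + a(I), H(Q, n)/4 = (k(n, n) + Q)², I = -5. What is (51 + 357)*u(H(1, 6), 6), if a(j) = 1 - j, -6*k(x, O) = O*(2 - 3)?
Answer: 4896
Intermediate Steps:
k(x, O) = O/6 (k(x, O) = -O*(2 - 3)/6 = -O*(-1)/6 = -(-1)*O/6 = O/6)
H(Q, n) = 4*(Q + n/6)² (H(Q, n) = 4*(n/6 + Q)² = 4*(Q + n/6)²)
u(T, f) = 6 + f (u(T, f) = f + (1 - 1*(-5)) = f + (1 + 5) = f + 6 = 6 + f)
(51 + 357)*u(H(1, 6), 6) = (51 + 357)*(6 + 6) = 408*12 = 4896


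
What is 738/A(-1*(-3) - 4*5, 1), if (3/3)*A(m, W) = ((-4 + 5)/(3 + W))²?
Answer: 11808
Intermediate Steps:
A(m, W) = (3 + W)⁻² (A(m, W) = ((-4 + 5)/(3 + W))² = (1/(3 + W))² = (3 + W)⁻²)
738/A(-1*(-3) - 4*5, 1) = 738/((3 + 1)⁻²) = 738/(4⁻²) = 738/(1/16) = 738*16 = 11808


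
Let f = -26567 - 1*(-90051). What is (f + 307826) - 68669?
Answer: 302641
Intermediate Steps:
f = 63484 (f = -26567 + 90051 = 63484)
(f + 307826) - 68669 = (63484 + 307826) - 68669 = 371310 - 68669 = 302641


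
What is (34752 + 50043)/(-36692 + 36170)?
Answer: -28265/174 ≈ -162.44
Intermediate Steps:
(34752 + 50043)/(-36692 + 36170) = 84795/(-522) = 84795*(-1/522) = -28265/174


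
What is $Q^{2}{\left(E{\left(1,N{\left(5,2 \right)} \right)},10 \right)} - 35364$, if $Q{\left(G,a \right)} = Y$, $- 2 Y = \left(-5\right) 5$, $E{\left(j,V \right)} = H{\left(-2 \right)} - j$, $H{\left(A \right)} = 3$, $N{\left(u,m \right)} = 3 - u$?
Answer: $- \frac{140831}{4} \approx -35208.0$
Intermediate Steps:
$E{\left(j,V \right)} = 3 - j$
$Y = \frac{25}{2}$ ($Y = - \frac{\left(-5\right) 5}{2} = \left(- \frac{1}{2}\right) \left(-25\right) = \frac{25}{2} \approx 12.5$)
$Q{\left(G,a \right)} = \frac{25}{2}$
$Q^{2}{\left(E{\left(1,N{\left(5,2 \right)} \right)},10 \right)} - 35364 = \left(\frac{25}{2}\right)^{2} - 35364 = \frac{625}{4} - 35364 = - \frac{140831}{4}$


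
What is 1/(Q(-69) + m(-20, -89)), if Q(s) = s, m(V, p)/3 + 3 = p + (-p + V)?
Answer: -1/138 ≈ -0.0072464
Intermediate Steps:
m(V, p) = -9 + 3*V (m(V, p) = -9 + 3*(p + (-p + V)) = -9 + 3*(p + (V - p)) = -9 + 3*V)
1/(Q(-69) + m(-20, -89)) = 1/(-69 + (-9 + 3*(-20))) = 1/(-69 + (-9 - 60)) = 1/(-69 - 69) = 1/(-138) = -1/138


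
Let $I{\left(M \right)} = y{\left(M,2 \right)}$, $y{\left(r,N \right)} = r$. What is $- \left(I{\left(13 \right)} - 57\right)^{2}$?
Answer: $-1936$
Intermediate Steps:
$I{\left(M \right)} = M$
$- \left(I{\left(13 \right)} - 57\right)^{2} = - \left(13 - 57\right)^{2} = - \left(-44\right)^{2} = \left(-1\right) 1936 = -1936$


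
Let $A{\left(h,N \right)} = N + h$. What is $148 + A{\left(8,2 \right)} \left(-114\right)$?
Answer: $-992$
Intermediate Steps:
$148 + A{\left(8,2 \right)} \left(-114\right) = 148 + \left(2 + 8\right) \left(-114\right) = 148 + 10 \left(-114\right) = 148 - 1140 = -992$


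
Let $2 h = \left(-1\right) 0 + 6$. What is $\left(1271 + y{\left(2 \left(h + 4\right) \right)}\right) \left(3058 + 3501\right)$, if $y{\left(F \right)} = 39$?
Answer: $8592290$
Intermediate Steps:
$h = 3$ ($h = \frac{\left(-1\right) 0 + 6}{2} = \frac{0 + 6}{2} = \frac{1}{2} \cdot 6 = 3$)
$\left(1271 + y{\left(2 \left(h + 4\right) \right)}\right) \left(3058 + 3501\right) = \left(1271 + 39\right) \left(3058 + 3501\right) = 1310 \cdot 6559 = 8592290$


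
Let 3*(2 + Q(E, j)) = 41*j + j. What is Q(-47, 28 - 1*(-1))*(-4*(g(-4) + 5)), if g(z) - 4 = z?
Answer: -8080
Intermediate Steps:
g(z) = 4 + z
Q(E, j) = -2 + 14*j (Q(E, j) = -2 + (41*j + j)/3 = -2 + (42*j)/3 = -2 + 14*j)
Q(-47, 28 - 1*(-1))*(-4*(g(-4) + 5)) = (-2 + 14*(28 - 1*(-1)))*(-4*((4 - 4) + 5)) = (-2 + 14*(28 + 1))*(-4*(0 + 5)) = (-2 + 14*29)*(-4*5) = (-2 + 406)*(-20) = 404*(-20) = -8080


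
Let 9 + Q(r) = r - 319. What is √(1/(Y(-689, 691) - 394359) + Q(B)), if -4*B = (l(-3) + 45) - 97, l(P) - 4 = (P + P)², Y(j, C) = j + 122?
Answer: I*√50689127674626/394926 ≈ 18.028*I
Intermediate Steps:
Y(j, C) = 122 + j
l(P) = 4 + 4*P² (l(P) = 4 + (P + P)² = 4 + (2*P)² = 4 + 4*P²)
B = 3 (B = -(((4 + 4*(-3)²) + 45) - 97)/4 = -(((4 + 4*9) + 45) - 97)/4 = -(((4 + 36) + 45) - 97)/4 = -((40 + 45) - 97)/4 = -(85 - 97)/4 = -¼*(-12) = 3)
Q(r) = -328 + r (Q(r) = -9 + (r - 319) = -9 + (-319 + r) = -328 + r)
√(1/(Y(-689, 691) - 394359) + Q(B)) = √(1/((122 - 689) - 394359) + (-328 + 3)) = √(1/(-567 - 394359) - 325) = √(1/(-394926) - 325) = √(-1/394926 - 325) = √(-128350951/394926) = I*√50689127674626/394926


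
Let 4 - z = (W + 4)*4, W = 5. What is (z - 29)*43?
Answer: -2623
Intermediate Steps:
z = -32 (z = 4 - (5 + 4)*4 = 4 - 9*4 = 4 - 1*36 = 4 - 36 = -32)
(z - 29)*43 = (-32 - 29)*43 = -61*43 = -2623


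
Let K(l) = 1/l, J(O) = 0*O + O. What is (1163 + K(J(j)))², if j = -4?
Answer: 21631801/16 ≈ 1.3520e+6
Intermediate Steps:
J(O) = O (J(O) = 0 + O = O)
(1163 + K(J(j)))² = (1163 + 1/(-4))² = (1163 - ¼)² = (4651/4)² = 21631801/16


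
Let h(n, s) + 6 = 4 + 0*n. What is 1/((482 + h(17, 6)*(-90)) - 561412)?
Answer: -1/560750 ≈ -1.7833e-6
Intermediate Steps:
h(n, s) = -2 (h(n, s) = -6 + (4 + 0*n) = -6 + (4 + 0) = -6 + 4 = -2)
1/((482 + h(17, 6)*(-90)) - 561412) = 1/((482 - 2*(-90)) - 561412) = 1/((482 + 180) - 561412) = 1/(662 - 561412) = 1/(-560750) = -1/560750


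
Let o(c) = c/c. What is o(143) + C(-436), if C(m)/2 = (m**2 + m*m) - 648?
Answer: 759089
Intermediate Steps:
o(c) = 1
C(m) = -1296 + 4*m**2 (C(m) = 2*((m**2 + m*m) - 648) = 2*((m**2 + m**2) - 648) = 2*(2*m**2 - 648) = 2*(-648 + 2*m**2) = -1296 + 4*m**2)
o(143) + C(-436) = 1 + (-1296 + 4*(-436)**2) = 1 + (-1296 + 4*190096) = 1 + (-1296 + 760384) = 1 + 759088 = 759089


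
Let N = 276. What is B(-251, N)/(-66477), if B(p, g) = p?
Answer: 251/66477 ≈ 0.0037757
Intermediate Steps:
B(-251, N)/(-66477) = -251/(-66477) = -251*(-1/66477) = 251/66477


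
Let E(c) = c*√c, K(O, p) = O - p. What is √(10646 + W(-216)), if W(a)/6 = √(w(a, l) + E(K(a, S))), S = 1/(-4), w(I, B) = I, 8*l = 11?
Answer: √(42584 + 6*√2*√(-1728 - 863*I*√863))/2 ≈ 104.3 - 1.1846*I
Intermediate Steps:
l = 11/8 (l = (⅛)*11 = 11/8 ≈ 1.3750)
S = -¼ (S = 1*(-¼) = -¼ ≈ -0.25000)
E(c) = c^(3/2)
W(a) = 6*√(a + (¼ + a)^(3/2)) (W(a) = 6*√(a + (a - 1*(-¼))^(3/2)) = 6*√(a + (a + ¼)^(3/2)) = 6*√(a + (¼ + a)^(3/2)))
√(10646 + W(-216)) = √(10646 + 3*√(2*(1 + 4*(-216))^(3/2) + 16*(-216))/2) = √(10646 + 3*√(2*(1 - 864)^(3/2) - 3456)/2) = √(10646 + 3*√(2*(-863)^(3/2) - 3456)/2) = √(10646 + 3*√(2*(-863*I*√863) - 3456)/2) = √(10646 + 3*√(-1726*I*√863 - 3456)/2) = √(10646 + 3*√(-3456 - 1726*I*√863)/2)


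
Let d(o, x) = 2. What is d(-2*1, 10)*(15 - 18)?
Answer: -6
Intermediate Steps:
d(-2*1, 10)*(15 - 18) = 2*(15 - 18) = 2*(-3) = -6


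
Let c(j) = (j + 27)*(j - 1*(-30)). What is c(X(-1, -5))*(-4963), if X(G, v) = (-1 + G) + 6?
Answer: -5231002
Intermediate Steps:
X(G, v) = 5 + G
c(j) = (27 + j)*(30 + j) (c(j) = (27 + j)*(j + 30) = (27 + j)*(30 + j))
c(X(-1, -5))*(-4963) = (810 + (5 - 1)² + 57*(5 - 1))*(-4963) = (810 + 4² + 57*4)*(-4963) = (810 + 16 + 228)*(-4963) = 1054*(-4963) = -5231002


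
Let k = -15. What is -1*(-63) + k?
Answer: 48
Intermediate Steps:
-1*(-63) + k = -1*(-63) - 15 = 63 - 15 = 48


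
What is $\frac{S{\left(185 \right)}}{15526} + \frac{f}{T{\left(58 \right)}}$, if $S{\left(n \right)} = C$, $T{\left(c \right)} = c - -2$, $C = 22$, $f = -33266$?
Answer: $- \frac{129121649}{232890} \approx -554.43$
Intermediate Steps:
$T{\left(c \right)} = 2 + c$ ($T{\left(c \right)} = c + 2 = 2 + c$)
$S{\left(n \right)} = 22$
$\frac{S{\left(185 \right)}}{15526} + \frac{f}{T{\left(58 \right)}} = \frac{22}{15526} - \frac{33266}{2 + 58} = 22 \cdot \frac{1}{15526} - \frac{33266}{60} = \frac{11}{7763} - \frac{16633}{30} = - \frac{129121649}{232890}$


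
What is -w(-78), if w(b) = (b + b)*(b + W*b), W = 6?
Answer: -85176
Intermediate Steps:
w(b) = 14*b² (w(b) = (b + b)*(b + 6*b) = (2*b)*(7*b) = 14*b²)
-w(-78) = -14*(-78)² = -14*6084 = -1*85176 = -85176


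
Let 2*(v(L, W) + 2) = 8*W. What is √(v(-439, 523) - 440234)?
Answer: 8*I*√6846 ≈ 661.92*I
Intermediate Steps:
v(L, W) = -2 + 4*W (v(L, W) = -2 + (8*W)/2 = -2 + 4*W)
√(v(-439, 523) - 440234) = √((-2 + 4*523) - 440234) = √((-2 + 2092) - 440234) = √(2090 - 440234) = √(-438144) = 8*I*√6846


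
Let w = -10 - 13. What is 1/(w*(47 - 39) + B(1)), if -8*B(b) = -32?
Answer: -1/180 ≈ -0.0055556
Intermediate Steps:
B(b) = 4 (B(b) = -1/8*(-32) = 4)
w = -23
1/(w*(47 - 39) + B(1)) = 1/(-23*(47 - 39) + 4) = 1/(-23*8 + 4) = 1/(-184 + 4) = 1/(-180) = -1/180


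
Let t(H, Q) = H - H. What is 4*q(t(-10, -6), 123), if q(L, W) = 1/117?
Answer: 4/117 ≈ 0.034188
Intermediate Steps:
t(H, Q) = 0
q(L, W) = 1/117
4*q(t(-10, -6), 123) = 4*(1/117) = 4/117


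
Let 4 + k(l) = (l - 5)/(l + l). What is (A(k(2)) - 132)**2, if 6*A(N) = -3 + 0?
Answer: 70225/4 ≈ 17556.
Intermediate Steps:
k(l) = -4 + (-5 + l)/(2*l) (k(l) = -4 + (l - 5)/(l + l) = -4 + (-5 + l)/((2*l)) = -4 + (-5 + l)*(1/(2*l)) = -4 + (-5 + l)/(2*l))
A(N) = -1/2 (A(N) = (-3 + 0)/6 = (1/6)*(-3) = -1/2)
(A(k(2)) - 132)**2 = (-1/2 - 132)**2 = (-265/2)**2 = 70225/4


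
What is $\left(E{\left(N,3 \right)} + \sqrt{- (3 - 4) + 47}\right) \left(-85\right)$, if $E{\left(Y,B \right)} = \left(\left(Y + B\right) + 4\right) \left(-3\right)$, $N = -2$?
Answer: $1275 - 340 \sqrt{3} \approx 686.1$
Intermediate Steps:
$E{\left(Y,B \right)} = -12 - 3 B - 3 Y$ ($E{\left(Y,B \right)} = \left(\left(B + Y\right) + 4\right) \left(-3\right) = \left(4 + B + Y\right) \left(-3\right) = -12 - 3 B - 3 Y$)
$\left(E{\left(N,3 \right)} + \sqrt{- (3 - 4) + 47}\right) \left(-85\right) = \left(\left(-12 - 9 - -6\right) + \sqrt{- (3 - 4) + 47}\right) \left(-85\right) = \left(\left(-12 - 9 + 6\right) + \sqrt{\left(-1\right) \left(-1\right) + 47}\right) \left(-85\right) = \left(-15 + \sqrt{1 + 47}\right) \left(-85\right) = \left(-15 + \sqrt{48}\right) \left(-85\right) = \left(-15 + 4 \sqrt{3}\right) \left(-85\right) = 1275 - 340 \sqrt{3}$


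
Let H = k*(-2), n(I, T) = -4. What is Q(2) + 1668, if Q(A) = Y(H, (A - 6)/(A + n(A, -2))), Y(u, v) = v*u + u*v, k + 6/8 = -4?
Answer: 1706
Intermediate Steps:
k = -19/4 (k = -¾ - 4 = -19/4 ≈ -4.7500)
H = 19/2 (H = -19/4*(-2) = 19/2 ≈ 9.5000)
Y(u, v) = 2*u*v (Y(u, v) = u*v + u*v = 2*u*v)
Q(A) = 19*(-6 + A)/(-4 + A) (Q(A) = 2*(19/2)*((A - 6)/(A - 4)) = 2*(19/2)*((-6 + A)/(-4 + A)) = 19*(-6 + A)/(-4 + A))
Q(2) + 1668 = 19*(-6 + 2)/(-4 + 2) + 1668 = 19*(-4)/(-2) + 1668 = 19*(-½)*(-4) + 1668 = 38 + 1668 = 1706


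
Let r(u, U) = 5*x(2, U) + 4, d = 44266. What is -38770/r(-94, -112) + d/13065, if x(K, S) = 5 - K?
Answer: -505688996/248235 ≈ -2037.1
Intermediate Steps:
r(u, U) = 19 (r(u, U) = 5*(5 - 1*2) + 4 = 5*(5 - 2) + 4 = 5*3 + 4 = 15 + 4 = 19)
-38770/r(-94, -112) + d/13065 = -38770/19 + 44266/13065 = -505688996/248235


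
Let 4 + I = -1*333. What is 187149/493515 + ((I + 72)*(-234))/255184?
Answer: 13060049261/20989521960 ≈ 0.62222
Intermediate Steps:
I = -337 (I = -4 - 1*333 = -4 - 333 = -337)
187149/493515 + ((I + 72)*(-234))/255184 = 187149/493515 + ((-337 + 72)*(-234))/255184 = 187149*(1/493515) - 265*(-234)*(1/255184) = 62383/164505 + 62010*(1/255184) = 62383/164505 + 31005/127592 = 13060049261/20989521960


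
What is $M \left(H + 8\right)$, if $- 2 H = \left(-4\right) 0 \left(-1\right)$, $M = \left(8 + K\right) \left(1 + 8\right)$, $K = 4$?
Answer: $864$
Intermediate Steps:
$M = 108$ ($M = \left(8 + 4\right) \left(1 + 8\right) = 12 \cdot 9 = 108$)
$H = 0$ ($H = - \frac{\left(-4\right) 0 \left(-1\right)}{2} = - \frac{0 \left(-1\right)}{2} = \left(- \frac{1}{2}\right) 0 = 0$)
$M \left(H + 8\right) = 108 \left(0 + 8\right) = 108 \cdot 8 = 864$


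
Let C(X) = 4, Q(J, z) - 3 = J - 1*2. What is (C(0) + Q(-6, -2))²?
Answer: 1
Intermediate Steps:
Q(J, z) = 1 + J (Q(J, z) = 3 + (J - 1*2) = 3 + (J - 2) = 3 + (-2 + J) = 1 + J)
(C(0) + Q(-6, -2))² = (4 + (1 - 6))² = (4 - 5)² = (-1)² = 1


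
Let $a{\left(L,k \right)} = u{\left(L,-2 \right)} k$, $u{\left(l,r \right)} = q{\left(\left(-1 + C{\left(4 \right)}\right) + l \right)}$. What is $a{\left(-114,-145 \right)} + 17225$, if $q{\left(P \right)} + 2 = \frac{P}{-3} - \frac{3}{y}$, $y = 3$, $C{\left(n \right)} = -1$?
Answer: $\frac{36160}{3} \approx 12053.0$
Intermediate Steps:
$q{\left(P \right)} = -3 - \frac{P}{3}$ ($q{\left(P \right)} = -2 + \left(\frac{P}{-3} - \frac{3}{3}\right) = -2 + \left(P \left(- \frac{1}{3}\right) - 1\right) = -2 - \left(1 + \frac{P}{3}\right) = -3 - \frac{P}{3}$)
$u{\left(l,r \right)} = - \frac{7}{3} - \frac{l}{3}$ ($u{\left(l,r \right)} = -3 - \frac{\left(-1 - 1\right) + l}{3} = -3 - \frac{-2 + l}{3} = -3 - \left(- \frac{2}{3} + \frac{l}{3}\right) = - \frac{7}{3} - \frac{l}{3}$)
$a{\left(L,k \right)} = k \left(- \frac{7}{3} - \frac{L}{3}\right)$ ($a{\left(L,k \right)} = \left(- \frac{7}{3} - \frac{L}{3}\right) k = k \left(- \frac{7}{3} - \frac{L}{3}\right)$)
$a{\left(-114,-145 \right)} + 17225 = \left(- \frac{1}{3}\right) \left(-145\right) \left(7 - 114\right) + 17225 = \left(- \frac{1}{3}\right) \left(-145\right) \left(-107\right) + 17225 = - \frac{15515}{3} + 17225 = \frac{36160}{3}$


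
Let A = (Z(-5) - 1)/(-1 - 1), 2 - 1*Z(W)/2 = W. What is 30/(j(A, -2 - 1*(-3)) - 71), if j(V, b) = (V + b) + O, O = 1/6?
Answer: -90/229 ≈ -0.39301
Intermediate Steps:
Z(W) = 4 - 2*W
O = ⅙ (O = 1*(⅙) = ⅙ ≈ 0.16667)
A = -13/2 (A = ((4 - 2*(-5)) - 1)/(-1 - 1) = ((4 + 10) - 1)/(-2) = (14 - 1)*(-½) = 13*(-½) = -13/2 ≈ -6.5000)
j(V, b) = ⅙ + V + b (j(V, b) = (V + b) + ⅙ = ⅙ + V + b)
30/(j(A, -2 - 1*(-3)) - 71) = 30/((⅙ - 13/2 + (-2 - 1*(-3))) - 71) = 30/((⅙ - 13/2 + (-2 + 3)) - 71) = 30/((⅙ - 13/2 + 1) - 71) = 30/(-16/3 - 71) = 30/(-229/3) = 30*(-3/229) = -90/229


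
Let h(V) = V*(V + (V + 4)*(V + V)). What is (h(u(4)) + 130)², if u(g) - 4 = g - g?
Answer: 161604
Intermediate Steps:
u(g) = 4 (u(g) = 4 + (g - g) = 4 + 0 = 4)
h(V) = V*(V + 2*V*(4 + V)) (h(V) = V*(V + (4 + V)*(2*V)) = V*(V + 2*V*(4 + V)))
(h(u(4)) + 130)² = (4²*(9 + 2*4) + 130)² = (16*(9 + 8) + 130)² = (16*17 + 130)² = (272 + 130)² = 402² = 161604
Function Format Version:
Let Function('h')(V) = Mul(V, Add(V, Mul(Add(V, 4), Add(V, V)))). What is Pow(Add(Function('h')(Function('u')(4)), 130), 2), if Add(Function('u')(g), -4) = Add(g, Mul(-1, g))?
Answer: 161604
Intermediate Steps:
Function('u')(g) = 4 (Function('u')(g) = Add(4, Add(g, Mul(-1, g))) = Add(4, 0) = 4)
Function('h')(V) = Mul(V, Add(V, Mul(2, V, Add(4, V)))) (Function('h')(V) = Mul(V, Add(V, Mul(Add(4, V), Mul(2, V)))) = Mul(V, Add(V, Mul(2, V, Add(4, V)))))
Pow(Add(Function('h')(Function('u')(4)), 130), 2) = Pow(Add(Mul(Pow(4, 2), Add(9, Mul(2, 4))), 130), 2) = Pow(Add(Mul(16, Add(9, 8)), 130), 2) = Pow(Add(Mul(16, 17), 130), 2) = Pow(Add(272, 130), 2) = Pow(402, 2) = 161604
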